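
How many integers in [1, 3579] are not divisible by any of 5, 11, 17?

|div by 5|=715, |div by 11|=325, |div by 17|=210.
|div by 5&11|=65, |div by 5&17|=42, |div by 11&17|=19, |div by all|=3.
By inclusion-exclusion, divisible by at least one: 715+325+210-65-42-19+3 = 1127.
Not divisible by any: 3579 - 1127.

Final answer: 2452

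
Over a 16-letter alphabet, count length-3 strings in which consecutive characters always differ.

Let g(n) count such strings. g(1) = 16, and each valid string of length n-1 extends in 15 ways (any symbol but the last), so g(n) = 15 g(n-1).
Total: g(3) = 16 x 15^2.

Final answer: 16 x 15^{2} = 3600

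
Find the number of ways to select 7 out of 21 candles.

C(21,7) = 21!/(7! x 14!).

Final answer: \binom{21}{7} = 116280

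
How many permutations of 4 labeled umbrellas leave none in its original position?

D(n) = (n-1)(D(n-1) + D(n-2)), D(0)=1, D(1)=0.
D(2) = 1 x (0 + 1) = 1
D(3) = 2 x (1 + 0) = 2
D(4) = 3 x (D(3) + D(2)) = 3 x (2 + 1)

Final answer: D(4) = 9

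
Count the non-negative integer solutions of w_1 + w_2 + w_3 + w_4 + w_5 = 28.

Stars and bars with 28 stars and 4 bars:
C(28+5-1, 5-1) = C(32,4).

Final answer: C(32,4) = 35960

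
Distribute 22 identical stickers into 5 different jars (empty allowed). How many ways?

Stars and bars: C(n+k-1, k-1) = C(26,4).

Final answer: C(26,4) = 14950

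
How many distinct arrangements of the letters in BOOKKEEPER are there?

Letters (B:1, E:3, K:2, O:2, P:1, R:1). Total letters: 10.
Permutations = 10!/(3! x 2! x 2!).

Final answer: 151200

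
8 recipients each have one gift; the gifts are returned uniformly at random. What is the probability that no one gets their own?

Use the recurrence D(n) = (n-1)(D(n-1) + D(n-2)) with D(0)=1, D(1)=0.
Building up: D(2)=1, D(3)=2, D(4)=9, D(5)=44, D(6)=265, D(7)=1854, D(8)=14833.
Total arrangements: 8! = 40320.
Probability = D(8)/8! = 2119/5760.

Final answer: D(8)/8! = 14833/40320 = 0.367882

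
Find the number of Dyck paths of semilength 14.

Total monotonic paths to (14,14): C(28,14) = 40116600.
By the reflection principle, paths that go above the diagonal number C(28,15) = 37442160.
Valid Dyck paths: 40116600 - 37442160.
(Check: C(28,14) - C(28,15) = C(28,14)/15, the Catalan number C_{14}.)

Final answer: C_{14} = 2674440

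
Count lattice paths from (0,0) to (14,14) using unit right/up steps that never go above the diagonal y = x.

Total monotonic paths to (14,14): C(28,14) = 40116600.
A path is bad iff it touches y = x + 1; reflecting its initial segment maps bad paths bijectively onto all paths to (13,15), of which there are C(28,15) = 37442160.
Valid Dyck paths: 40116600 - 37442160.
(This is the Catalan number C_{14}.)

Final answer: C_{14} = 2674440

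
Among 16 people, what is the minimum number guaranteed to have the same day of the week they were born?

There are 7 possible values for day of the week they were born. With 16 people and 7 categories, by pigeonhole: ceiling(16/7).

Final answer: 3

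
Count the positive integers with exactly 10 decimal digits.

These are the integers in [10^9, 10^10), so the count is 10^10 - 10^9 = 9 x 10^9.

Final answer: 9000000000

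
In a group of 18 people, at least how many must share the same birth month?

There are 12 possible values for birth month. With 18 people and 12 categories, by pigeonhole: ceiling(18/12).

Final answer: 2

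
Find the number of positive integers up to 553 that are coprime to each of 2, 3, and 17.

|div by 2|=276, |div by 3|=184, |div by 17|=32.
|div by 2&3|=92, |div by 2&17|=16, |div by 3&17|=10, |div by all|=5.
By inclusion-exclusion, divisible by at least one: 276+184+32-92-16-10+5 = 379.
Not divisible by any: 553 - 379.

Final answer: 174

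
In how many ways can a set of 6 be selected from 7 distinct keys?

C(7,6) = 7!/(6! x (7-6)!).

Final answer: C(7,6) = 7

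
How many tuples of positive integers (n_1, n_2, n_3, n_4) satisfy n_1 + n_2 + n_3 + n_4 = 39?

Substitute n'_i = n_i - 1 (so n'_i >= 0). Then sum n'_i = 39 - 4 = 35.
Stars and bars: C(35+4-1, 4-1) = C(38,3).

Final answer: C(38,3) = 8436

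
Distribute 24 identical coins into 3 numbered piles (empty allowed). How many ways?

Stars and bars: C(n+k-1, k-1) = C(26,2).

Final answer: C(26,2) = 325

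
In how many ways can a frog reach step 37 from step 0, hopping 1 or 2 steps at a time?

Condition on the final move: it is a 1-step (f(n-1) ways to get there) or a 2-step (f(n-2) ways), so f(n) = f(n-1) + f(n-2), with f(1)=1, f(2)=2.
Computing successive values: f(1)=1, f(2)=2, f(3)=3, f(4)=5, f(5)=8, f(6)=13, f(7)=21, f(8)=34, f(9)=55, f(10)=89, f(11)=144, f(12)=233, f(13)=377, f(14)=610, f(15)=987, f(16)=1597, f(17)=2584, f(18)=4181, f(19)=6765, f(20)=10946, f(21)=17711, f(22)=28657, f(23)=46368, f(24)=75025, f(25)=121393, f(26)=196418, f(27)=317811, f(28)=514229, f(29)=832040, f(30)=1346269, f(31)=2178309, f(32)=3524578, f(33)=5702887, f(34)=9227465, f(35)=14930352, f(36)=24157817, f(37)=39088169.

Final answer: 39088169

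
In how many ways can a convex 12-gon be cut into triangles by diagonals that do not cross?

This is a standard Catalan-number count: the answer is C_n. Here n = 12 - 2 = 10.
C_n = C(2n,n) - C(2n,n+1), so C_{10} = C(20,10) - C(20,11) = 184756 - 167960.

Final answer: C_{10} = 16796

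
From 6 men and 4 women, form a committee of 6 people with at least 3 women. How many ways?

Sum over valid woman counts:
C(4,3)C(6,3) = 80
C(4,4)C(6,2) = 15
Total: 80 + 15.

Final answer: 95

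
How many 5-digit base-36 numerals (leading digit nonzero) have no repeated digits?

The leading digit has 35 choices (anything but zero); the next has 35 (anything but the first), then 34, and so on, one fewer each time.
Total: 35 x 35 x 34 x 33 x 32.

Final answer: 43982400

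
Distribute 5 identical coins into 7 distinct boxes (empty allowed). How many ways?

Stars and bars: C(n+k-1, k-1) = C(11,6).

Final answer: C(11,6) = 462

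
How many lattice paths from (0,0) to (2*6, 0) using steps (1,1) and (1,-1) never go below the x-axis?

Total monotonic paths to (6,6): C(12,6) = 924.
Paths that cross above y=x (reflection bijection): C(12,7) = 792.
Valid Dyck paths: 924 - 792.
(This is the Catalan number C_{6}.)

Final answer: C_{6} = 132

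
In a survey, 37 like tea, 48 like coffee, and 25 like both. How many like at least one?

|A union B| = |A| + |B| - |A intersect B| = 37 + 48 - 25.

Final answer: 60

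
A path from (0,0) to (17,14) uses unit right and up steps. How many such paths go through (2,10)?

Paths (0,0)->(2,10): C(12,10) = 66.
Paths (2,10)->(17,14): C(19,4) = 3876.
By multiplication principle: 66 x 3876.

Final answer: 255816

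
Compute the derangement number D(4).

Use the recurrence D(n) = (n-1)(D(n-1) + D(n-2)) with D(0)=1, D(1)=0.
D(2) = 1 x (0 + 1) = 1
D(3) = 2 x (1 + 0) = 2
D(4) = 3 x (D(3) + D(2)) = 3 x (2 + 1)

Final answer: D(4) = 9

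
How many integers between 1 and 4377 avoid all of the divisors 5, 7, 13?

|div by 5|=875, |div by 7|=625, |div by 13|=336.
|div by 5&7|=125, |div by 5&13|=67, |div by 7&13|=48, |div by all|=9.
By inclusion-exclusion, divisible by at least one: 875+625+336-125-67-48+9 = 1605.
Not divisible by any: 4377 - 1605.

Final answer: 2772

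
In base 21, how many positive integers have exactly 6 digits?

These are the integers in [21^5, 21^6), so the count is 21^6 - 21^5 = 20 x 21^5.

Final answer: 81682020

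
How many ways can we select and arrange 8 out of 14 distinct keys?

P(14,8) = 14!/(14-8)! = 14!/6!.

Final answer: P(14,8) = 121080960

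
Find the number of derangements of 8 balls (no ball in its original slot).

D(n) = (n-1)(D(n-1) + D(n-2)), D(0)=1, D(1)=0.
D(2) = 1 x (0 + 1) = 1
D(3) = 2 x (1 + 0) = 2
D(4) = 3 x (2 + 1) = 9
D(5) = 4 x (9 + 2) = 44
D(6) = 5 x (44 + 9) = 265
D(7) = 6 x (265 + 44) = 1854
D(8) = 7 x (D(7) + D(6)) = 7 x (1854 + 265)

Final answer: D(8) = 14833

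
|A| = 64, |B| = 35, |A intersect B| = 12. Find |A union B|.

|A union B| = |A| + |B| - |A intersect B| = 64 + 35 - 12.

Final answer: 87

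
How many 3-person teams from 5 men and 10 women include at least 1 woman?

Sum over valid woman counts:
C(10,1)C(5,2) = 100
C(10,2)C(5,1) = 225
C(10,3)C(5,0) = 120
Total: 100 + 225 + 120.

Final answer: 445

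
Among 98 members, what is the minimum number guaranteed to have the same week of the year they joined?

There are 52 possible values for week of the year they joined. With 98 members and 52 categories, by pigeonhole: ceiling(98/52).

Final answer: 2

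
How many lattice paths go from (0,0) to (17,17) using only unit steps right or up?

Each path has 17 right steps and 17 up steps in some order (34 steps total).
Choose which 17 of the 34 steps are up: C(34,17).

Final answer: C(34,17) = 2333606220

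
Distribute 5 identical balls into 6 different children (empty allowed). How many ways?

Stars and bars: C(n+k-1, k-1) = C(10,5).

Final answer: C(10,5) = 252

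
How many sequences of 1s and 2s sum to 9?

Let f(n) count the ways. The last step is size 1 or 2, so f(n) = f(n-1) + f(n-2) with f(1)=1, f(2)=2.
Building up term by term: f(1)=1, f(2)=2, f(3)=3, f(4)=5, f(5)=8, f(6)=13, f(7)=21, f(8)=34, f(9)=55.

Final answer: 55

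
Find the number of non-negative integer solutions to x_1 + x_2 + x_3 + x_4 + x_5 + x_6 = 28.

Stars and bars with 28 stars and 5 bars:
C(28+6-1, 6-1) = C(33,5).

Final answer: C(33,5) = 237336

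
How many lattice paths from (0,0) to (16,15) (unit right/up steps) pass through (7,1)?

Paths (0,0)->(7,1): C(8,1) = 8.
Paths (7,1)->(16,15): C(23,14) = 817190.
By multiplication principle: 8 x 817190.

Final answer: 6537520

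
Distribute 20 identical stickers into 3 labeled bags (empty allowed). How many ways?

Stars and bars: C(n+k-1, k-1) = C(22,2).

Final answer: C(22,2) = 231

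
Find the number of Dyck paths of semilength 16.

Total monotonic paths to (16,16): C(32,16) = 601080390.
Paths that cross above y=x (reflection bijection): C(32,17) = 565722720.
Valid Dyck paths: 601080390 - 565722720.
(This is the Catalan number C_{16}.)

Final answer: C_{16} = 35357670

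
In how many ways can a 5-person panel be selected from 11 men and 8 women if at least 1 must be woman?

Sum over valid woman counts:
C(8,1)C(11,4) = 2640
C(8,2)C(11,3) = 4620
C(8,3)C(11,2) = 3080
C(8,4)C(11,1) = 770
C(8,5)C(11,0) = 56
Total: 2640 + 4620 + 3080 + 770 + 56.

Final answer: 11166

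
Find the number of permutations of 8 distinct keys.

The number of ways to arrange 8 distinct objects is 8!.

Final answer: 8! = 40320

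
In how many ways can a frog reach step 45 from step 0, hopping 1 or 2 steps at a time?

Let f(n) count the ways. The last step is size 1 or 2, so f(n) = f(n-1) + f(n-2) with f(1)=1, f(2)=2.
Iterating the recurrence: f(1)=1, f(2)=2, f(3)=3, f(4)=5, f(5)=8, f(6)=13, f(7)=21, f(8)=34, f(9)=55, f(10)=89, f(11)=144, f(12)=233, f(13)=377, f(14)=610, f(15)=987, f(16)=1597, f(17)=2584, f(18)=4181, f(19)=6765, f(20)=10946, f(21)=17711, f(22)=28657, f(23)=46368, f(24)=75025, f(25)=121393, f(26)=196418, f(27)=317811, f(28)=514229, f(29)=832040, f(30)=1346269, f(31)=2178309, f(32)=3524578, f(33)=5702887, f(34)=9227465, f(35)=14930352, f(36)=24157817, f(37)=39088169, f(38)=63245986, f(39)=102334155, f(40)=165580141, f(41)=267914296, f(42)=433494437, f(43)=701408733, f(44)=1134903170, f(45)=1836311903.

Final answer: 1836311903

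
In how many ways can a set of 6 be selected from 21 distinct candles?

C(21,6) = 21!/(6! x (21-6)!).

Final answer: C(21,6) = 54264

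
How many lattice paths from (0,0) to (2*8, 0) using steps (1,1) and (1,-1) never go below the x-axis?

Total monotonic paths to (8,8): C(16,8) = 12870.
Reflecting each bad path at its first crossing gives a bijection with paths to (7,9): C(16,9) = 11440.
Valid Dyck paths: 12870 - 11440.
(This is the Catalan number C_{8}.)

Final answer: C_{8} = 1430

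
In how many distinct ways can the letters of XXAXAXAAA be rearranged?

Letters (A:5, X:4). Total letters: 9.
Permutations = 9!/(5! x 4!).

Final answer: 126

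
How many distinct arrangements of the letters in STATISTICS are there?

Letters (A:1, C:1, I:2, S:3, T:3). Total letters: 10.
Permutations = 10!/(3! x 3! x 2!).

Final answer: 50400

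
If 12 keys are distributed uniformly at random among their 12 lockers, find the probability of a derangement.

Derangements satisfy D(n) = (n-1)(D(n-1) + D(n-2)), starting from D(0)=1, D(1)=0.
Building up: D(2)=1, D(3)=2, D(4)=9, D(5)=44, D(6)=265, D(7)=1854, D(8)=14833, D(9)=133496, D(10)=1334961, D(11)=14684570, D(12)=176214841.
Total arrangements: 12! = 479001600.
Probability = D(12)/12! = 16019531/43545600.

Final answer: D(12)/12! = 176214841/479001600 = 0.367879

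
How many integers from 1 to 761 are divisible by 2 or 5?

Multiples of 2: 380. Multiples of 5: 152. Of both (lcm=10): 76.
By inclusion-exclusion: 380 + 152 - 76.

Final answer: 456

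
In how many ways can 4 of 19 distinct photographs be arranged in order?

P(19,4) = 19!/(19-4)! = 19!/15!.

Final answer: P(19,4) = 93024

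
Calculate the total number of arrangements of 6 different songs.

The number of ways to arrange 6 distinct objects is 6!.

Final answer: 6! = 720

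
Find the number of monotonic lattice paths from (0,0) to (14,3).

Each path has 14 right steps and 3 up steps in some order (17 steps total).
Choose which 3 of the 17 steps are up: C(17,3).

Final answer: C(17,3) = 680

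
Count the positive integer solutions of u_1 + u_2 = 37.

Substitute u'_i = u_i - 1 (so u'_i >= 0). Then sum u'_i = 37 - 2 = 35.
Stars and bars: C(35+2-1, 2-1) = C(36,1).

Final answer: C(36,1) = 36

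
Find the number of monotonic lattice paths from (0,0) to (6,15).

Each path has 6 right steps and 15 up steps in some order (21 steps total).
Choose which 15 of the 21 steps are up: C(21,15).

Final answer: C(21,15) = 54264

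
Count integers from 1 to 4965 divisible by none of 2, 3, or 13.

|div by 2|=2482, |div by 3|=1655, |div by 13|=381.
|div by 2&3|=827, |div by 2&13|=190, |div by 3&13|=127, |div by all|=63.
By inclusion-exclusion, divisible by at least one: 2482+1655+381-827-190-127+63 = 3437.
Not divisible by any: 4965 - 3437.

Final answer: 1528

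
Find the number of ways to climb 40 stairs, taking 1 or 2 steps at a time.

Condition on the final move: it is a 1-step (f(n-1) ways to get there) or a 2-step (f(n-2) ways), so f(n) = f(n-1) + f(n-2), with f(1)=1, f(2)=2.
Building up term by term: f(1)=1, f(2)=2, f(3)=3, f(4)=5, f(5)=8, f(6)=13, f(7)=21, f(8)=34, f(9)=55, f(10)=89, f(11)=144, f(12)=233, f(13)=377, f(14)=610, f(15)=987, f(16)=1597, f(17)=2584, f(18)=4181, f(19)=6765, f(20)=10946, f(21)=17711, f(22)=28657, f(23)=46368, f(24)=75025, f(25)=121393, f(26)=196418, f(27)=317811, f(28)=514229, f(29)=832040, f(30)=1346269, f(31)=2178309, f(32)=3524578, f(33)=5702887, f(34)=9227465, f(35)=14930352, f(36)=24157817, f(37)=39088169, f(38)=63245986, f(39)=102334155, f(40)=165580141.

Final answer: 165580141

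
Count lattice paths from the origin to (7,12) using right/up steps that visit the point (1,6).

Paths (0,0)->(1,6): C(7,6) = 7.
Paths (1,6)->(7,12): C(12,6) = 924.
By multiplication principle: 7 x 924.

Final answer: 6468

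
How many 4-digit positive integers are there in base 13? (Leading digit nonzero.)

In base 13, the leading digit has 12 choices (1..12); each of the remaining 3 digits has 13 choices.
Total: 12 x 13^3.

Final answer: 26364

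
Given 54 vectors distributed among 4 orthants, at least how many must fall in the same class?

By pigeonhole with 54 objects and 4 categories: ceiling(54/4).

Final answer: 14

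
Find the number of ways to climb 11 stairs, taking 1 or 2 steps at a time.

Let f(n) be the number of climbs. Removing the last move (1 or 2 steps) gives f(n) = f(n-1) + f(n-2); base cases f(1)=1, f(2)=2.
Building up term by term: f(1)=1, f(2)=2, f(3)=3, f(4)=5, f(5)=8, f(6)=13, f(7)=21, f(8)=34, f(9)=55, f(10)=89, f(11)=144.

Final answer: 144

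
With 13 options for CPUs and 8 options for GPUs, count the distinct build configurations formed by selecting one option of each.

By the multiplication principle: 13 x 8.

Final answer: 104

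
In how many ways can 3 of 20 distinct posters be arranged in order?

P(20,3) = 20!/(20-3)! = 20!/17!.

Final answer: P(20,3) = 6840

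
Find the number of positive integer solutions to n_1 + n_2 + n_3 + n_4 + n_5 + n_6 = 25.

Substitute n'_i = n_i - 1 (so n'_i >= 0). Then sum n'_i = 25 - 6 = 19.
Stars and bars: C(19+6-1, 6-1) = C(24,5).

Final answer: C(24,5) = 42504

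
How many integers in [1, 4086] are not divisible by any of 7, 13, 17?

|div by 7|=583, |div by 13|=314, |div by 17|=240.
|div by 7&13|=44, |div by 7&17|=34, |div by 13&17|=18, |div by all|=2.
By inclusion-exclusion, divisible by at least one: 583+314+240-44-34-18+2 = 1043.
Not divisible by any: 4086 - 1043.

Final answer: 3043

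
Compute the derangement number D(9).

D(n) = (n-1)(D(n-1) + D(n-2)), D(0)=1, D(1)=0.
D(2) = 1 x (0 + 1) = 1
D(3) = 2 x (1 + 0) = 2
D(4) = 3 x (2 + 1) = 9
D(5) = 4 x (9 + 2) = 44
D(6) = 5 x (44 + 9) = 265
D(7) = 6 x (265 + 44) = 1854
D(8) = 7 x (1854 + 265) = 14833
D(9) = 8 x (D(8) + D(7)) = 8 x (14833 + 1854)

Final answer: D(9) = 133496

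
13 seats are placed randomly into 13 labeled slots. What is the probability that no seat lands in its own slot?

D(n) = (n-1)(D(n-1) + D(n-2)), D(0)=1, D(1)=0.
Building up: D(2)=1, D(3)=2, D(4)=9, D(5)=44, D(6)=265, D(7)=1854, D(8)=14833, D(9)=133496, D(10)=1334961, D(11)=14684570, D(12)=176214841, D(13)=2290792932.
Total arrangements: 13! = 6227020800.
Probability = D(13)/13! = 63633137/172972800.

Final answer: D(13)/13! = 2290792932/6227020800 = 0.367879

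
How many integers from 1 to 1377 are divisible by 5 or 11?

Multiples of 5: 275. Multiples of 11: 125. Of both (lcm=55): 25.
By inclusion-exclusion: 275 + 125 - 25.

Final answer: 375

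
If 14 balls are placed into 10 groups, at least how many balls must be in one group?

By the pigeonhole principle: ceiling(14/10).

Final answer: 2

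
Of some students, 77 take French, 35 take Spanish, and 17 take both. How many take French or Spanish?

|A union B| = |A| + |B| - |A intersect B| = 77 + 35 - 17.

Final answer: 95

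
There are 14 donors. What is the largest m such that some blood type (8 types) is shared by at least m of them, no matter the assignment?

There are 8 possible values for blood type (8 types). With 14 donors and 8 categories, by pigeonhole: ceiling(14/8).

Final answer: 2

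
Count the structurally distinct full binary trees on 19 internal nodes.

The structures are counted by the Catalan number C_n. Here n = 19.
Using C_0 = 1 and C_(k+1) = C_k x 2(2k+1)/(k+2), build up term by term: C_1=1, C_2=2, C_3=5, C_4=14, C_5=42, C_6=132, C_7=429, C_8=1430, C_9=4862, C_10=16796, C_11=58786, C_12=208012, C_13=742900, C_14=2674440, C_15=9694845, C_16=35357670, C_17=129644790, C_18=477638700, C_19=1767263190.

Final answer: C_{19} = 1767263190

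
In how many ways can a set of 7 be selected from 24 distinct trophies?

C(24,7) = 24!/(7! x (24-7)!).

Final answer: C(24,7) = 346104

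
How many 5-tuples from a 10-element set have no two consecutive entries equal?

First character: 10 choices. Each subsequent: 9 choices (must differ from the previous one).
Total: 10 x 9^4.

Final answer: 10 x 9^{4} = 65610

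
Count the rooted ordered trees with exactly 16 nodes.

This is a standard Catalan-number count: the answer is C_n. Here n = 16 - 1 = 15.
C_n = C(2n,n)/(n+1), so C_{15} = C(30,15)/16 = 155117520/16.

Final answer: C_{15} = 9694845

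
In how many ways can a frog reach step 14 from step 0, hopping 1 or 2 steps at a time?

Let f(n) count the ways. The last step is size 1 or 2, so f(n) = f(n-1) + f(n-2) with f(1)=1, f(2)=2.
Iterating the recurrence: f(1)=1, f(2)=2, f(3)=3, f(4)=5, f(5)=8, f(6)=13, f(7)=21, f(8)=34, f(9)=55, f(10)=89, f(11)=144, f(12)=233, f(13)=377, f(14)=610.

Final answer: 610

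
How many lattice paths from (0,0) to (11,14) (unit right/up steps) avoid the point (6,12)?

Total paths to (11,14): C(25,14) = 4457400.
Paths through (6,12): C(18,12) x C(7,2) = 389844.
Avoiding (6,12): 4457400 - 389844.

Final answer: 4067556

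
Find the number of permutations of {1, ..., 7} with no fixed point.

Use the recurrence D(n) = (n-1)(D(n-1) + D(n-2)) with D(0)=1, D(1)=0.
D(2) = 1 x (0 + 1) = 1
D(3) = 2 x (1 + 0) = 2
D(4) = 3 x (2 + 1) = 9
D(5) = 4 x (9 + 2) = 44
D(6) = 5 x (44 + 9) = 265
D(7) = 6 x (D(6) + D(5)) = 6 x (265 + 44)

Final answer: D(7) = 1854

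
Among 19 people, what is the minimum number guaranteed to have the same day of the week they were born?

There are 7 possible values for day of the week they were born. With 19 people and 7 categories, by pigeonhole: ceiling(19/7).

Final answer: 3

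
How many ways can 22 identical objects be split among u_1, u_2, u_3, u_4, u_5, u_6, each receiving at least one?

Substitute u'_i = u_i - 1 (so u'_i >= 0). Then sum u'_i = 22 - 6 = 16.
Stars and bars: C(16+6-1, 6-1) = C(21,5).

Final answer: C(21,5) = 20349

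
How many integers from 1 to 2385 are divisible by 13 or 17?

Multiples of 13: 183. Multiples of 17: 140. Of both (lcm=221): 10.
By inclusion-exclusion: 183 + 140 - 10.

Final answer: 313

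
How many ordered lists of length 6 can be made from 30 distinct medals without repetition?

P(30,6) = 30!/(30-6)! = 30!/24!.

Final answer: P(30,6) = 427518000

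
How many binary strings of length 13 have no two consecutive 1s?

Let a(n) count valid strings. If the last bit is 0 the prefix is any valid string of length n-1; if it is 1 the string must end in 01 with a valid prefix of length n-2. So a(n) = a(n-1) + a(n-2), a(1)=2, a(2)=3.
Iterating the recurrence: a(1)=2, a(2)=3, a(3)=5, a(4)=8, a(5)=13, a(6)=21, a(7)=34, a(8)=55, a(9)=89, a(10)=144, a(11)=233, a(12)=377, a(13)=610.

Final answer: 610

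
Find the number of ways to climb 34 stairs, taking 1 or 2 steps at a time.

Let f(n) be the number of climbs. Removing the last move (1 or 2 steps) gives f(n) = f(n-1) + f(n-2); base cases f(1)=1, f(2)=2.
Building up term by term: f(1)=1, f(2)=2, f(3)=3, f(4)=5, f(5)=8, f(6)=13, f(7)=21, f(8)=34, f(9)=55, f(10)=89, f(11)=144, f(12)=233, f(13)=377, f(14)=610, f(15)=987, f(16)=1597, f(17)=2584, f(18)=4181, f(19)=6765, f(20)=10946, f(21)=17711, f(22)=28657, f(23)=46368, f(24)=75025, f(25)=121393, f(26)=196418, f(27)=317811, f(28)=514229, f(29)=832040, f(30)=1346269, f(31)=2178309, f(32)=3524578, f(33)=5702887, f(34)=9227465.

Final answer: 9227465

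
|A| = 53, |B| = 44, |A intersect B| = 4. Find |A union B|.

|A union B| = |A| + |B| - |A intersect B| = 53 + 44 - 4.

Final answer: 93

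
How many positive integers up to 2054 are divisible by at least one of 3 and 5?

Multiples of 3: 684. Multiples of 5: 410. Of both (lcm=15): 136.
By inclusion-exclusion: 684 + 410 - 136.

Final answer: 958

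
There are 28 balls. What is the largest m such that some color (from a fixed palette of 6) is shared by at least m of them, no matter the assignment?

There are 6 possible values for color (from a fixed palette of 6). With 28 balls and 6 categories, by pigeonhole: ceiling(28/6).

Final answer: 5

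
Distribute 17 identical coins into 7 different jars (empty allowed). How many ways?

Stars and bars: C(n+k-1, k-1) = C(23,6).

Final answer: C(23,6) = 100947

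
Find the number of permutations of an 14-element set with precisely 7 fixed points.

Choose which 7 elements are fixed: C(14,7) = 3432.
Derange the remaining 7 using D(j) = (j-1)(D(j-1) + D(j-2)), D(0)=1, D(1)=0: D(2)=1, D(3)=2, D(4)=9, D(5)=44, D(6)=265, D(7)=1854.
Total: 3432 x 1854.

Final answer: C(14,7) D(7) = 6362928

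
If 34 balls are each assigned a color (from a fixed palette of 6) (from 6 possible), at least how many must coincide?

There are 6 possible values for color (from a fixed palette of 6). With 34 balls and 6 categories, by pigeonhole: ceiling(34/6).

Final answer: 6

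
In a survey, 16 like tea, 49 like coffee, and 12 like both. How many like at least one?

|A union B| = |A| + |B| - |A intersect B| = 16 + 49 - 12.

Final answer: 53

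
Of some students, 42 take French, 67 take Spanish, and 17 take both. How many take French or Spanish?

|A union B| = |A| + |B| - |A intersect B| = 42 + 67 - 17.

Final answer: 92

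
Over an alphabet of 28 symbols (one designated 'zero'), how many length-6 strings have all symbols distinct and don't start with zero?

First digit: 27 (nonzero). Second: 27 (not first). Third: 26, etc.
Total: 27 x 27 x 26 x 25 x 24 x 23.

Final answer: 261565200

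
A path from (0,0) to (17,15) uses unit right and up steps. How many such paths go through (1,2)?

Paths (0,0)->(1,2): C(3,2) = 3.
Paths (1,2)->(17,15): C(29,13) = 67863915.
By multiplication principle: 3 x 67863915.

Final answer: 203591745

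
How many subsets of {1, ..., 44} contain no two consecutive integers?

Let a(n) count such subsets of {1, ..., n}. Either n is excluded (a(n-1) ways) or n is included, forcing n-1 out (a(n-2) ways), so a(n) = a(n-1) + a(n-2) with a(1)=2, a(2)=3.
Building up term by term: a(1)=2, a(2)=3, a(3)=5, a(4)=8, a(5)=13, a(6)=21, a(7)=34, a(8)=55, a(9)=89, a(10)=144, a(11)=233, a(12)=377, a(13)=610, a(14)=987, a(15)=1597, a(16)=2584, a(17)=4181, a(18)=6765, a(19)=10946, a(20)=17711, a(21)=28657, a(22)=46368, a(23)=75025, a(24)=121393, a(25)=196418, a(26)=317811, a(27)=514229, a(28)=832040, a(29)=1346269, a(30)=2178309, a(31)=3524578, a(32)=5702887, a(33)=9227465, a(34)=14930352, a(35)=24157817, a(36)=39088169, a(37)=63245986, a(38)=102334155, a(39)=165580141, a(40)=267914296, a(41)=433494437, a(42)=701408733, a(43)=1134903170, a(44)=1836311903.

Final answer: 1836311903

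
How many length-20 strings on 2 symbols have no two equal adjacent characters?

Let g(n) count such strings. g(1) = 2, and each valid string of length n-1 extends in 1 ways (any symbol but the last), so g(n) = 1 g(n-1).
Total: g(20) = 2 x 1^19.

Final answer: 2 x 1^{19} = 2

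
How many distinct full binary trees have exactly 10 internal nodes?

This is counted by the nth Catalan number C_n. Here n = 10.
C_n = C(2n,n)/(n+1), so C_{10} = C(20,10)/11 = 184756/11.

Final answer: C_{10} = 16796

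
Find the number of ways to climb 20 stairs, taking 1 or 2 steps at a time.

Let f(n) be the number of climbs. Removing the last move (1 or 2 steps) gives f(n) = f(n-1) + f(n-2); base cases f(1)=1, f(2)=2.
Iterating the recurrence: f(1)=1, f(2)=2, f(3)=3, f(4)=5, f(5)=8, f(6)=13, f(7)=21, f(8)=34, f(9)=55, f(10)=89, f(11)=144, f(12)=233, f(13)=377, f(14)=610, f(15)=987, f(16)=1597, f(17)=2584, f(18)=4181, f(19)=6765, f(20)=10946.

Final answer: 10946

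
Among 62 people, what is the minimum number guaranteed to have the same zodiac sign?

There are 12 possible values for zodiac sign. With 62 people and 12 categories, by pigeonhole: ceiling(62/12).

Final answer: 6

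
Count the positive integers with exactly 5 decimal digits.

These are the integers in [10^4, 10^5), so the count is 10^5 - 10^4 = 9 x 10^4.

Final answer: 90000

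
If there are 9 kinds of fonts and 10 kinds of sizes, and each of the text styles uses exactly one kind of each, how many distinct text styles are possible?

By the multiplication principle: 9 x 10.

Final answer: 90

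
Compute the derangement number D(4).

Use the recurrence D(n) = (n-1)(D(n-1) + D(n-2)) with D(0)=1, D(1)=0.
D(2) = 1 x (0 + 1) = 1
D(3) = 2 x (1 + 0) = 2
D(4) = 3 x (D(3) + D(2)) = 3 x (2 + 1)

Final answer: D(4) = 9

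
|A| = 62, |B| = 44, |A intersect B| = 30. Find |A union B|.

|A union B| = |A| + |B| - |A intersect B| = 62 + 44 - 30.

Final answer: 76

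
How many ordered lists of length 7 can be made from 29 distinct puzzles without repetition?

P(29,7) = 29!/(29-7)! = 29!/22!.

Final answer: P(29,7) = 7866331200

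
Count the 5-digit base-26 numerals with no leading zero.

These are the integers in [26^4, 26^5), so the count is 26^5 - 26^4 = 25 x 26^4.

Final answer: 11424400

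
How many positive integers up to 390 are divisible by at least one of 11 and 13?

Multiples of 11: 35. Multiples of 13: 30. Of both (lcm=143): 2.
By inclusion-exclusion: 35 + 30 - 2.

Final answer: 63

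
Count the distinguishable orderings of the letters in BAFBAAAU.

Letters (A:4, B:2, F:1, U:1). Total letters: 8.
Permutations = 8!/(4! x 2!).

Final answer: 840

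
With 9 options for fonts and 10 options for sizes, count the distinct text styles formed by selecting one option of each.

By the multiplication principle: 9 x 10.

Final answer: 90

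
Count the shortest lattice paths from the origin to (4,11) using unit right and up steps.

Each path has 4 right steps and 11 up steps in some order (15 steps total).
Choose which 11 of the 15 steps are up: C(15,11).

Final answer: C(15,11) = 1365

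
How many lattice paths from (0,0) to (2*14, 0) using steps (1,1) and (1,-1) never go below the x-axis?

Total monotonic paths to (14,14): C(28,14) = 40116600.
A path is bad iff it touches y = x + 1; reflecting its initial segment maps bad paths bijectively onto all paths to (13,15), of which there are C(28,15) = 37442160.
Valid Dyck paths: 40116600 - 37442160.
(Equivalently, C_{14} = C(28,14)/15 = 40116600/15.)

Final answer: C_{14} = 2674440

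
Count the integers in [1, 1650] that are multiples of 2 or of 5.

Multiples of 2: 825. Multiples of 5: 330. Of both (lcm=10): 165.
By inclusion-exclusion: 825 + 330 - 165.

Final answer: 990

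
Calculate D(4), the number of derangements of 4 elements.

Use the recurrence D(n) = (n-1)(D(n-1) + D(n-2)) with D(0)=1, D(1)=0.
Building up: D(2)=1, D(3)=2.
D(4) = 3 x (D(3) + D(2)) = 3 x (2 + 1).

Final answer: D(4) = 9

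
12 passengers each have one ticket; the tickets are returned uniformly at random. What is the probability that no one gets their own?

D(n) = (n-1)(D(n-1) + D(n-2)), D(0)=1, D(1)=0.
Building up: D(2)=1, D(3)=2, D(4)=9, D(5)=44, D(6)=265, D(7)=1854, D(8)=14833, D(9)=133496, D(10)=1334961, D(11)=14684570, D(12)=176214841.
Total arrangements: 12! = 479001600.
Probability = D(12)/12! = 16019531/43545600.

Final answer: D(12)/12! = 176214841/479001600 = 0.367879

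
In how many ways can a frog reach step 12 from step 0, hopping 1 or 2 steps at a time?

Let f(n) count the ways. The last step is size 1 or 2, so f(n) = f(n-1) + f(n-2) with f(1)=1, f(2)=2.
Building up term by term: f(1)=1, f(2)=2, f(3)=3, f(4)=5, f(5)=8, f(6)=13, f(7)=21, f(8)=34, f(9)=55, f(10)=89, f(11)=144, f(12)=233.

Final answer: 233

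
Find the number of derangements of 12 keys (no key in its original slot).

Use the recurrence D(n) = (n-1)(D(n-1) + D(n-2)) with D(0)=1, D(1)=0.
D(2) = 1 x (0 + 1) = 1
D(3) = 2 x (1 + 0) = 2
D(4) = 3 x (2 + 1) = 9
D(5) = 4 x (9 + 2) = 44
D(6) = 5 x (44 + 9) = 265
D(7) = 6 x (265 + 44) = 1854
D(8) = 7 x (1854 + 265) = 14833
D(9) = 8 x (14833 + 1854) = 133496
D(10) = 9 x (133496 + 14833) = 1334961
D(11) = 10 x (1334961 + 133496) = 14684570
D(12) = 11 x (D(11) + D(10)) = 11 x (14684570 + 1334961)

Final answer: D(12) = 176214841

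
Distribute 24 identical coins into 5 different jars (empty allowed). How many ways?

Stars and bars: C(n+k-1, k-1) = C(28,4).

Final answer: C(28,4) = 20475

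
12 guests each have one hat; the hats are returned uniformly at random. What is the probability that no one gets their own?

Derangements satisfy D(n) = (n-1)(D(n-1) + D(n-2)), starting from D(0)=1, D(1)=0.
Building up: D(2)=1, D(3)=2, D(4)=9, D(5)=44, D(6)=265, D(7)=1854, D(8)=14833, D(9)=133496, D(10)=1334961, D(11)=14684570, D(12)=176214841.
Total arrangements: 12! = 479001600.
Probability = D(12)/12! = 16019531/43545600.

Final answer: D(12)/12! = 176214841/479001600 = 0.367879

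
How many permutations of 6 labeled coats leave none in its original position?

D(n) = (n-1)(D(n-1) + D(n-2)), D(0)=1, D(1)=0.
D(2) = 1 x (0 + 1) = 1
D(3) = 2 x (1 + 0) = 2
D(4) = 3 x (2 + 1) = 9
D(5) = 4 x (9 + 2) = 44
D(6) = 5 x (D(5) + D(4)) = 5 x (44 + 9)

Final answer: D(6) = 265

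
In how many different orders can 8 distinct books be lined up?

The number of ways to arrange 8 distinct objects is 8!.

Final answer: 8! = 40320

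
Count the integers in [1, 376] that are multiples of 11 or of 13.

Multiples of 11: 34. Multiples of 13: 28. Of both (lcm=143): 2.
By inclusion-exclusion: 34 + 28 - 2.

Final answer: 60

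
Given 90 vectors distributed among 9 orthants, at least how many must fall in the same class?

By pigeonhole with 90 objects and 9 categories: ceiling(90/9).

Final answer: 10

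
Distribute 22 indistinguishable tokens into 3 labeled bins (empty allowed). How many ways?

Stars and bars: C(n+k-1, k-1) = C(24,2).

Final answer: C(24,2) = 276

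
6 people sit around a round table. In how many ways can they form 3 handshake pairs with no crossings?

This is counted by the nth Catalan number C_n. Here n = 6/2 = 3.
C_n = C(2n,n)/(n+1), so C_{3} = C(6,3)/4 = 20/4.

Final answer: C_{3} = 5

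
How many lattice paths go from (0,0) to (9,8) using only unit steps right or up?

Each path has 9 right steps and 8 up steps in some order (17 steps total).
Choose which 8 of the 17 steps are up: C(17,8).

Final answer: C(17,8) = 24310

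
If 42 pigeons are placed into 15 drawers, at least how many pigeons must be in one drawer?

By the pigeonhole principle: ceiling(42/15).

Final answer: 3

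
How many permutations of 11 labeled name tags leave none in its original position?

Derangements satisfy D(n) = (n-1)(D(n-1) + D(n-2)), starting from D(0)=1, D(1)=0.
D(2) = 1 x (0 + 1) = 1
D(3) = 2 x (1 + 0) = 2
D(4) = 3 x (2 + 1) = 9
D(5) = 4 x (9 + 2) = 44
D(6) = 5 x (44 + 9) = 265
D(7) = 6 x (265 + 44) = 1854
D(8) = 7 x (1854 + 265) = 14833
D(9) = 8 x (14833 + 1854) = 133496
D(10) = 9 x (133496 + 14833) = 1334961
D(11) = 10 x (D(10) + D(9)) = 10 x (1334961 + 133496)

Final answer: D(11) = 14684570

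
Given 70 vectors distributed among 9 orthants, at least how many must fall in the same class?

By pigeonhole with 70 objects and 9 categories: ceiling(70/9).

Final answer: 8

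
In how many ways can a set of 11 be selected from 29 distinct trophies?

C(29,11) = 29!/(11! x 18!).

Final answer: \binom{29}{11} = 34597290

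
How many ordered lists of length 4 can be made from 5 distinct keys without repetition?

P(5,4) = 5!/(5-4)! = 5!/1!.

Final answer: P(5,4) = 120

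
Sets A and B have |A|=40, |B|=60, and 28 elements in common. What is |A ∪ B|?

|A union B| = |A| + |B| - |A intersect B| = 40 + 60 - 28.

Final answer: 72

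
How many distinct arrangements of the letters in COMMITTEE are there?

Letters (C:1, E:2, I:1, M:2, O:1, T:2). Total letters: 9.
Permutations = 9!/(2! x 2! x 2!).

Final answer: 45360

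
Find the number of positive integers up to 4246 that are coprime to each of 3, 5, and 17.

|div by 3|=1415, |div by 5|=849, |div by 17|=249.
|div by 3&5|=283, |div by 3&17|=83, |div by 5&17|=49, |div by all|=16.
By inclusion-exclusion, divisible by at least one: 1415+849+249-283-83-49+16 = 2114.
Not divisible by any: 4246 - 2114.

Final answer: 2132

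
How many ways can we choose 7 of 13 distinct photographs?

C(13,7) = 13!/(7! x (13-7)!).

Final answer: C(13,7) = 1716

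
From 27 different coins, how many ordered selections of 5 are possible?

P(27,5) = 27!/(27-5)! = 27!/22!.

Final answer: P(27,5) = 9687600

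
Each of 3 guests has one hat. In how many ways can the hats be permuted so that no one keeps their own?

D(n) = (n-1)(D(n-1) + D(n-2)), D(0)=1, D(1)=0.
D(2) = 1 x (0 + 1) = 1
D(3) = 2 x (D(2) + D(1)) = 2 x (1 + 0)

Final answer: D(3) = 2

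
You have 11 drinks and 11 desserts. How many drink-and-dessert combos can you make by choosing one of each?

By the multiplication principle: 11 x 11.

Final answer: 121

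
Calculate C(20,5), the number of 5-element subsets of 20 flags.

C(20,5) = 20!/(5! x 15!).

Final answer: \binom{20}{5} = 15504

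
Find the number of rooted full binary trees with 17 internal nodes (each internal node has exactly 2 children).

This is a standard Catalan-number count: the answer is C_n. Here n = 17.
C_n = (2n)!/(n!(n+1)!), so C_{17} = 34!/(17! x 18!) = C(34,17)/18 = 2333606220/18.

Final answer: C_{17} = 129644790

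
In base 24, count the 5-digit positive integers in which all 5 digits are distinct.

First digit: 23 (nonzero). Second: 23 (not first). Third: 22, etc.
Total: 23 x 23 x 22 x 21 x 20.

Final answer: 4887960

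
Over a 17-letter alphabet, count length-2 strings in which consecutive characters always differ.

Let g(n) count such strings. g(1) = 17, and each valid string of length n-1 extends in 16 ways (any symbol but the last), so g(n) = 16 g(n-1).
Total: g(2) = 17 x 16^1.

Final answer: 17 x 16^{1} = 272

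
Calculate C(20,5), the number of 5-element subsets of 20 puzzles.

C(20,5) = 20!/(5! x 15!).

Final answer: \binom{20}{5} = 15504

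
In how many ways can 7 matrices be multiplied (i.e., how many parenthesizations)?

This is a standard Catalan-number count: the answer is C_n. Here n = 7 - 1 = 6.
C_n = C(2n,n) - C(2n,n+1), so C_{6} = C(12,6) - C(12,7) = 924 - 792.

Final answer: C_{6} = 132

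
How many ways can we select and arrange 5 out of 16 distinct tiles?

P(16,5) = 16!/(16-5)! = 16!/11!.

Final answer: P(16,5) = 524160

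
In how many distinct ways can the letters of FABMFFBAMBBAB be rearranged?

Letters (A:3, B:5, F:3, M:2). Total letters: 13.
Permutations = 13!/(5! x 3! x 3! x 2!).

Final answer: 720720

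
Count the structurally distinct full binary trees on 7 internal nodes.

This is counted by the nth Catalan number C_n. Here n = 7.
C_n = C(2n,n) - C(2n,n+1), so C_{7} = C(14,7) - C(14,8) = 3432 - 3003.

Final answer: C_{7} = 429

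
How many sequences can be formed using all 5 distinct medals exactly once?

The number of ways to arrange 5 distinct objects is 5!.

Final answer: 5! = 120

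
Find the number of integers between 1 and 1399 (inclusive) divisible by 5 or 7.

Multiples of 5: 279. Multiples of 7: 199. Of both (lcm=35): 39.
By inclusion-exclusion: 279 + 199 - 39.

Final answer: 439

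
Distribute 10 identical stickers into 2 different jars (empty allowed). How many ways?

Stars and bars: C(n+k-1, k-1) = C(11,1).

Final answer: C(11,1) = 11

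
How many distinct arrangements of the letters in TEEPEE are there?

Letters (E:4, P:1, T:1). Total letters: 6.
Permutations = 6!/(4!).

Final answer: 30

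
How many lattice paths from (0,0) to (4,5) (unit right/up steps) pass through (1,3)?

Paths (0,0)->(1,3): C(4,3) = 4.
Paths (1,3)->(4,5): C(5,2) = 10.
By multiplication principle: 4 x 10.

Final answer: 40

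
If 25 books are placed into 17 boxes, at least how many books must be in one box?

By the pigeonhole principle: ceiling(25/17).

Final answer: 2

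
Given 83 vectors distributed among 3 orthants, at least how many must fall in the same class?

By pigeonhole with 83 objects and 3 categories: ceiling(83/3).

Final answer: 28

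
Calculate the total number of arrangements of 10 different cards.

The number of ways to arrange 10 distinct objects is 10!.

Final answer: 10! = 3628800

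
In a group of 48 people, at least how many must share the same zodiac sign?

There are 12 possible values for zodiac sign. With 48 people and 12 categories, by pigeonhole: ceiling(48/12).

Final answer: 4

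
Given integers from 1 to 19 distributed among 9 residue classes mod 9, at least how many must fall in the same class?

By pigeonhole with 19 objects and 9 categories: ceiling(19/9).

Final answer: 3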